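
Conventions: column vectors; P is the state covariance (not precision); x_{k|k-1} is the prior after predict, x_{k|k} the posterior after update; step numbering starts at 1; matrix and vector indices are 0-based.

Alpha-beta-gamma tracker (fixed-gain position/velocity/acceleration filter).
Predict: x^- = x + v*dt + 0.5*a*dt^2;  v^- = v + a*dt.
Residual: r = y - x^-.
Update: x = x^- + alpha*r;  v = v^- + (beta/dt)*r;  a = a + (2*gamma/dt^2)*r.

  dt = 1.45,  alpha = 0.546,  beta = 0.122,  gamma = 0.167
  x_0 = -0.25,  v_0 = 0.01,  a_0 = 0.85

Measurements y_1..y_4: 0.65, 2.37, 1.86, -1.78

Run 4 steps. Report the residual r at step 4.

step 1: x_pred=0.6581  r=-0.0081  x^+=0.6537  v^+=1.2418  a^+=0.8487
step 2: x_pred=3.3465  r=-0.9765  x^+=2.8133  v^+=2.3903  a^+=0.6936
step 3: x_pred=7.0084  r=-5.1484  x^+=4.1974  v^+=2.9628  a^+=-0.1243
step 4: x_pred=8.3628  r=-10.1428  x^+=2.8248  v^+=1.9292  a^+=-1.7356

resid = -10.1428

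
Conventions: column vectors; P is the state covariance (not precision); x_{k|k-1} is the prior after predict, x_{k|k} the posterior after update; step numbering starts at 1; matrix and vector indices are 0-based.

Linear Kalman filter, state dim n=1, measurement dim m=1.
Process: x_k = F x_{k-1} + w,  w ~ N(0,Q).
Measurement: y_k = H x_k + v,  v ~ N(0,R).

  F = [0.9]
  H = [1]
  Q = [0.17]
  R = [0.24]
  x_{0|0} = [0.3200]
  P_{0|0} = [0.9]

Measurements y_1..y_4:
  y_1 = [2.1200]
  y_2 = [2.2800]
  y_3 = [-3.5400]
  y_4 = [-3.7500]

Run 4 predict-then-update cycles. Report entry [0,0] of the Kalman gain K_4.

K[0,0] = 0.5339

step 1: x^-=[0.2880]  P^-=[0.8990]  S=[1.1390]  K=[0.7893]  nu=[1.8320]  x^+=[1.7340]  P^+=[0.1894]
step 2: x^-=[1.5606]  P^-=[0.3234]  S=[0.5634]  K=[0.5740]  nu=[0.7194]  x^+=[1.9736]  P^+=[0.1378]
step 3: x^-=[1.7762]  P^-=[0.2816]  S=[0.5216]  K=[0.5399]  nu=[-5.3162]  x^+=[-1.0939]  P^+=[0.1296]
step 4: x^-=[-0.9845]  P^-=[0.2750]  S=[0.5150]  K=[0.5339]  nu=[-2.7655]  x^+=[-2.4611]  P^+=[0.1281]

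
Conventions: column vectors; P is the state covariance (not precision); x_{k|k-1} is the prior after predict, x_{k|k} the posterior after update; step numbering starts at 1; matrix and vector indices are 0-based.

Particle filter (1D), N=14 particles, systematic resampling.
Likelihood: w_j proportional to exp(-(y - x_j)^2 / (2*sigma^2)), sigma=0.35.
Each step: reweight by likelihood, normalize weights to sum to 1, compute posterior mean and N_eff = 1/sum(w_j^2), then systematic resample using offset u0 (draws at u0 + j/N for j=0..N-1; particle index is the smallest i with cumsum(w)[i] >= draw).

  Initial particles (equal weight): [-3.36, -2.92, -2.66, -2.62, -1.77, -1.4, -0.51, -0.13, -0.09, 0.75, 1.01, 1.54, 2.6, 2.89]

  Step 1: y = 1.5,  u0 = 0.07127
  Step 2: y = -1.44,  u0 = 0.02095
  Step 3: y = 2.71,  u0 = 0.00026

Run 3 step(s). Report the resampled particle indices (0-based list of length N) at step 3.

step 1: w=[0.0000, 0.0000, 0.0000, 0.0000, 0.0000, 0.0000, 0.0000, 0.0000, 0.0000, 0.0682, 0.2541, 0.6726, 0.0048, 0.0003]  mean=1.3569  Neff=1.9170  idx=[10, 10, 10, 10, 11, 11, 11, 11, 11, 11, 11, 11, 11, 13]
step 2: w=[0.2500, 0.2500, 0.2500, 0.2500, 0.0000, 0.0000, 0.0000, 0.0000, 0.0000, 0.0000, 0.0000, 0.0000, 0.0000, 0.0000]  mean=1.0100  Neff=4.0001  idx=[0, 0, 0, 0, 1, 1, 1, 2, 2, 2, 2, 3, 3, 3]
step 3: w=[0.0714, 0.0714, 0.0714, 0.0714, 0.0714, 0.0714, 0.0714, 0.0714, 0.0714, 0.0714, 0.0714, 0.0714, 0.0714, 0.0714]  mean=1.0100  Neff=14.0000  idx=[0, 1, 2, 3, 4, 5, 6, 7, 8, 9, 10, 11, 12, 13]

resampled_idx = [0, 1, 2, 3, 4, 5, 6, 7, 8, 9, 10, 11, 12, 13]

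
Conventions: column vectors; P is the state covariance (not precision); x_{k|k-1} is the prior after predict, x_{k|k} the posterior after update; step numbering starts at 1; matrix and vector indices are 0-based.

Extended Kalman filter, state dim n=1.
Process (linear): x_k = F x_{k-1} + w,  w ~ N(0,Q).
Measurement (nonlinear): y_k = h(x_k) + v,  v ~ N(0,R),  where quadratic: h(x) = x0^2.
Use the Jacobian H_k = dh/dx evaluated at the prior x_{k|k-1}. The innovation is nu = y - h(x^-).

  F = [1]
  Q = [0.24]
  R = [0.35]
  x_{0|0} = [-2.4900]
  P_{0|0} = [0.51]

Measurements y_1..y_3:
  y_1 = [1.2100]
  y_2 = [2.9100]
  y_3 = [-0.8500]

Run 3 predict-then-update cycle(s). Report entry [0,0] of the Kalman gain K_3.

K[0,0] = -0.2659

step 1: x^-=[-2.4900]  P^-=[0.7500]  H_jac=[-4.9800]  S=[18.9503]  K=[-0.1971]  nu=[-4.9901]  x^+=[-1.5065]  P^+=[0.0139]
step 2: x^-=[-1.5065]  P^-=[0.2539]  H_jac=[-3.0130]  S=[2.6544]  K=[-0.2881]  nu=[0.6405]  x^+=[-1.6910]  P^+=[0.0335]
step 3: x^-=[-1.6910]  P^-=[0.2735]  H_jac=[-3.3821]  S=[3.4781]  K=[-0.2659]  nu=[-3.7096]  x^+=[-0.7046]  P^+=[0.0275]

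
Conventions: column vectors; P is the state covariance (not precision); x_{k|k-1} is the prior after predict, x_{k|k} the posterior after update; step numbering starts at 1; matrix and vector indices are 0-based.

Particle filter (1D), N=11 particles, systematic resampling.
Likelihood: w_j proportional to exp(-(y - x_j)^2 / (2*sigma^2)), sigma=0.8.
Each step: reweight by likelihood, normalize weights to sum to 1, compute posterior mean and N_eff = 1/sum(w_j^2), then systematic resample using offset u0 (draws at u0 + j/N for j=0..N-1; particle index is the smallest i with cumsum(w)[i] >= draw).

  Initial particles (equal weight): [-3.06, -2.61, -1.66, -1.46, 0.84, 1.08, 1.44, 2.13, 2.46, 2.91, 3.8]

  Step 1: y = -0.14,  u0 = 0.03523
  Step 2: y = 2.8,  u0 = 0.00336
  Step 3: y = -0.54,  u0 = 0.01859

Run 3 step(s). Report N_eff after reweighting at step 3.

step 1: w=[0.0009, 0.0062, 0.1191, 0.1856, 0.3419, 0.2263, 0.1030, 0.0129, 0.0037, 0.0005, 0.0000]  mean=0.2304  Neff=4.3950  idx=[2, 2, 3, 3, 4, 4, 4, 5, 5, 5, 6]
step 2: w=[0.0000, 0.0000, 0.0000, 0.0000, 0.0729, 0.0729, 0.0729, 0.1453, 0.1453, 0.1453, 0.3455]  mean=1.1519  Neff=5.0345  idx=[4, 5, 6, 7, 8, 8, 9, 9, 10, 10, 10]
step 3: w=[0.1546, 0.1546, 0.1546, 0.0881, 0.0881, 0.0881, 0.0881, 0.0881, 0.0320, 0.0320, 0.0320]  mean=1.0033  Neff=8.8093  idx=[0, 0, 1, 1, 2, 3, 4, 5, 6, 7, 8]

N_eff = 8.8093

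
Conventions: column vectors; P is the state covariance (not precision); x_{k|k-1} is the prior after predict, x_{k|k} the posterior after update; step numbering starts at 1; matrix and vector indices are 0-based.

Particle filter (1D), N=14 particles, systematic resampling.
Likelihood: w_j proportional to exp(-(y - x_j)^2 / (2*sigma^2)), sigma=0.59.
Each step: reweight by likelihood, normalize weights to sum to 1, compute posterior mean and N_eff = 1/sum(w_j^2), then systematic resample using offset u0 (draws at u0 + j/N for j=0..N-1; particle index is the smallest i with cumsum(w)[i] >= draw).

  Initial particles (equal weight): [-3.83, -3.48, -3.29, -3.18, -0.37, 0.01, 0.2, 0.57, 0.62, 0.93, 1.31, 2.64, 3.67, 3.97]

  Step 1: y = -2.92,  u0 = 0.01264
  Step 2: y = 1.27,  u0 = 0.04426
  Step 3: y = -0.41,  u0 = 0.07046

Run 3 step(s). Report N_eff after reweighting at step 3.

step 1: w=[0.1140, 0.2386, 0.3076, 0.3398, 0.0000, 0.0000, 0.0000, 0.0000, 0.0000, 0.0000, 0.0000, 0.0000, 0.0000, 0.0000]  mean=-3.3594  Neff=3.5715  idx=[0, 0, 1, 1, 1, 2, 2, 2, 2, 2, 3, 3, 3, 3]
step 2: w=[0.0000, 0.0000, 0.0036, 0.0036, 0.0036, 0.0458, 0.0458, 0.0458, 0.0458, 0.0458, 0.1901, 0.1901, 0.1901, 0.1901]  mean=-3.2085  Neff=6.4512  idx=[5, 7, 8, 10, 10, 10, 11, 11, 11, 12, 12, 13, 13, 13]
step 3: w=[0.0335, 0.0335, 0.0335, 0.0818, 0.0818, 0.0818, 0.0818, 0.0818, 0.0818, 0.0818, 0.0818, 0.0818, 0.0818, 0.0818]  mean=-3.1911  Neff=12.9998  idx=[2, 3, 4, 5, 6, 7, 7, 8, 9, 10, 11, 12, 13, 13]

N_eff = 12.9998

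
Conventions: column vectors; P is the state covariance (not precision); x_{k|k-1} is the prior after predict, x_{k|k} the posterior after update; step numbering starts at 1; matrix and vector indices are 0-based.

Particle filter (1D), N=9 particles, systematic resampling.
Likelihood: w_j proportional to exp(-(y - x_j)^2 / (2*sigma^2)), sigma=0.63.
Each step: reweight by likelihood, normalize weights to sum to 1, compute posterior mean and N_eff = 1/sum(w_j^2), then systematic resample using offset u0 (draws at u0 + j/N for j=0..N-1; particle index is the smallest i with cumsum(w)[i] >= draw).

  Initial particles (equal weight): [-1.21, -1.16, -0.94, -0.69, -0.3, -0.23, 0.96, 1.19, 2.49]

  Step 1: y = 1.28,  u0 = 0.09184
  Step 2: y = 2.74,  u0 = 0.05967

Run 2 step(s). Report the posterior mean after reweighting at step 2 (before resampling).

post_mean = 2.1837

step 1: w=[0.0002, 0.0003, 0.0009, 0.0035, 0.0202, 0.0265, 0.4113, 0.4632, 0.0740]  mean=1.1143  Neff=2.5622  idx=[6, 6, 6, 6, 7, 7, 7, 7, 8]
step 2: w=[0.0155, 0.0155, 0.0155, 0.0155, 0.0407, 0.0407, 0.0407, 0.0407, 0.7753]  mean=2.1837  Neff=1.6428  idx=[3, 6, 8, 8, 8, 8, 8, 8, 8]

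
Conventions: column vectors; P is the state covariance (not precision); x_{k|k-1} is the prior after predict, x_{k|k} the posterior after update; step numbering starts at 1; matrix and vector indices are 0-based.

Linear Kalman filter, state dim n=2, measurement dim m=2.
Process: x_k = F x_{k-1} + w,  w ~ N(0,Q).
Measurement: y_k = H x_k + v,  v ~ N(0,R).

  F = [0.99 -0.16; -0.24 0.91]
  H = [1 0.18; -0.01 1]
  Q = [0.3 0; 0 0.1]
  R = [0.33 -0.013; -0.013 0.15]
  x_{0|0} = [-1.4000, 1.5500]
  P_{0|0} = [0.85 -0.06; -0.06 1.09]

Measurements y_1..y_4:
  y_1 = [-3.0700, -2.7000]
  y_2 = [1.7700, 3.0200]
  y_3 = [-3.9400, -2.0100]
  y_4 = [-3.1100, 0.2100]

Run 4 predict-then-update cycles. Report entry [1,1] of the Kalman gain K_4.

K[1,1] = 0.5613

step 1: x^-=[-1.6340, 1.7465]  P^-=[1.1800 -0.4170; -0.4170 1.0778]  S=[1.3948 -0.2471; -0.2471 1.2363]  K=[0.7576 -0.1955; -0.0050 0.8742]  nu=[-1.7504, -4.4628]  x^+=[-2.0877, -2.1460]  P^+=[0.2591 -0.0366; -0.0366 0.1308]
step 2: x^-=[-1.7234, -1.4519]  P^-=[0.5689 -0.1150; -0.1150 0.2392]  S=[0.8653 -0.0904; -0.0904 0.3916]  K=[0.6162 -0.1659; -0.0194 0.6094]  nu=[3.7547, 4.4546]  x^+=[-0.1485, 1.1897]  P^+=[0.2111 -0.0308; -0.0308 0.0914]
step 3: x^-=[-0.3374, 1.1183]  P^-=[0.5189 -0.0924; -0.0924 0.2013]  S=[0.8222 -0.0742; -0.0742 0.3532]  K=[0.5973 -0.1508; -0.0170 0.5689]  nu=[-3.8039, -3.1316]  x^+=[-2.1374, -0.5989]  P^+=[0.2042 -0.0283; -0.0283 0.0853]
step 4: x^-=[-2.0202, -0.0320]  P^-=[0.5113 -0.0876; -0.0876 0.1948]  S=[0.8161 -0.0705; -0.0705 0.3466]  K=[0.5946 -0.1465; -0.0159 0.5613]  nu=[-1.0841, 0.2218]  x^+=[-2.6972, 0.1097]  P^+=[0.2031 -0.0277; -0.0277 0.0841]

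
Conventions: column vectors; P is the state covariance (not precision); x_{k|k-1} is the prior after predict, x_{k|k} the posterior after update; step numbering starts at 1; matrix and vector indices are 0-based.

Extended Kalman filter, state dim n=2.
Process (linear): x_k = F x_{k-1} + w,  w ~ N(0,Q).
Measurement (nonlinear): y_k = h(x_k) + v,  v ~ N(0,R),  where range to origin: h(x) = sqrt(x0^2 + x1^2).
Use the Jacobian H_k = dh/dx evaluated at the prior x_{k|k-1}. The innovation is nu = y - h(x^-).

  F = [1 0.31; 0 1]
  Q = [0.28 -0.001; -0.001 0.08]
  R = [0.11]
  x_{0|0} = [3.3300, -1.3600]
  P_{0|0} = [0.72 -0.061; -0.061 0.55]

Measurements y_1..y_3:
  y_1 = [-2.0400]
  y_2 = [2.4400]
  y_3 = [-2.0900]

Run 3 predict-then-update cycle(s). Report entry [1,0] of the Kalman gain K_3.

K[1,0] = -0.3641

step 1: x^-=[2.9084, -1.3600]  P^-=[1.0150 0.1085; 0.1085 0.6300]  H_jac=[0.9059 -0.4236]  S=[0.9727]  K=[0.8980; -0.1733]  nu=[-5.2507]  x^+=[-1.8069, -0.4500]  P^+=[0.2306 0.2599; 0.2599 0.6008]
step 2: x^-=[-1.9464, -0.4500]  P^-=[0.7294 0.4451; 0.4451 0.6808]  H_jac=[-0.9743 -0.2253]  S=[1.0324]  K=[-0.7855; -0.5686]  nu=[0.4422]  x^+=[-2.2938, -0.7015]  P^+=[0.0924 -0.0160; -0.0160 0.3470]
step 3: x^-=[-2.5113, -0.7015]  P^-=[0.3958 0.0905; 0.0905 0.4270]  H_jac=[-0.9631 -0.2690]  S=[0.5550]  K=[-0.7308; -0.3641]  nu=[-4.6974]  x^+=[0.9215, 1.0089]  P^+=[0.0994 -0.0571; -0.0571 0.3534]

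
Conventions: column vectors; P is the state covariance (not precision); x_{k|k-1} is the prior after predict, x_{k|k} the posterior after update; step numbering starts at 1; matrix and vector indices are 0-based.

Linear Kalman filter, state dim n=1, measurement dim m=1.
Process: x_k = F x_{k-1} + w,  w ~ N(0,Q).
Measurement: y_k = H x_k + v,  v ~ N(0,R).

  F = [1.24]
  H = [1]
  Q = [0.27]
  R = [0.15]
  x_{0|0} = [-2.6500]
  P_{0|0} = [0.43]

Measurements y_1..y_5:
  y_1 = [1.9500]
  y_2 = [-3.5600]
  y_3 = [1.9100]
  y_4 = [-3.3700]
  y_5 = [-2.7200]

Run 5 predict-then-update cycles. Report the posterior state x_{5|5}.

x_post = [-2.7525]

step 1: x^-=[-3.2860]  P^-=[0.9312]  S=[1.0812]  K=[0.8613]  nu=[5.2360]  x^+=[1.2236]  P^+=[0.1292]
step 2: x^-=[1.5172]  P^-=[0.4686]  S=[0.6186]  K=[0.7575]  nu=[-5.0772]  x^+=[-2.3289]  P^+=[0.1136]
step 3: x^-=[-2.8879]  P^-=[0.4447]  S=[0.5947]  K=[0.7478]  nu=[4.7979]  x^+=[0.6999]  P^+=[0.1122]
step 4: x^-=[0.8678]  P^-=[0.4425]  S=[0.5925]  K=[0.7468]  nu=[-4.2378]  x^+=[-2.2971]  P^+=[0.1120]
step 5: x^-=[-2.8484]  P^-=[0.4422]  S=[0.5922]  K=[0.7467]  nu=[0.1284]  x^+=[-2.7525]  P^+=[0.1120]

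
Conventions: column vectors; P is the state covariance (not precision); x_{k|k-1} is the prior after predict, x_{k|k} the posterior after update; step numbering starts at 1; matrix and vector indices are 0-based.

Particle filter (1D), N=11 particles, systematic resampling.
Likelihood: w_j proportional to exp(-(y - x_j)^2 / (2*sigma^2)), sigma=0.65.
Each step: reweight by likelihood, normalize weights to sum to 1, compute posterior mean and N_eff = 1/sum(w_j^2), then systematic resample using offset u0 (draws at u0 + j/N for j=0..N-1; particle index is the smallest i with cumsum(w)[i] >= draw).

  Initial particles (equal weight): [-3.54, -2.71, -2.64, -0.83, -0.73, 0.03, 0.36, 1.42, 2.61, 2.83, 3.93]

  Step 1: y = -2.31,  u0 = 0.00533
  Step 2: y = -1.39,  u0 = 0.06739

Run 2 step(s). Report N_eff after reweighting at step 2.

N_eff = 9.9465

step 1: w=[0.0834, 0.4133, 0.4391, 0.0374, 0.0260, 0.0008, 0.0001, 0.0000, 0.0000, 0.0000, 0.0000]  mean=-2.6242  Neff=2.6838  idx=[0, 1, 1, 1, 1, 1, 2, 2, 2, 2, 2]
step 2: w=[0.0029, 0.0891, 0.0891, 0.0891, 0.0891, 0.0891, 0.1103, 0.1103, 0.1103, 0.1103, 0.1103]  mean=-2.6739  Neff=9.9465  idx=[1, 2, 3, 4, 5, 6, 7, 8, 9, 9, 10]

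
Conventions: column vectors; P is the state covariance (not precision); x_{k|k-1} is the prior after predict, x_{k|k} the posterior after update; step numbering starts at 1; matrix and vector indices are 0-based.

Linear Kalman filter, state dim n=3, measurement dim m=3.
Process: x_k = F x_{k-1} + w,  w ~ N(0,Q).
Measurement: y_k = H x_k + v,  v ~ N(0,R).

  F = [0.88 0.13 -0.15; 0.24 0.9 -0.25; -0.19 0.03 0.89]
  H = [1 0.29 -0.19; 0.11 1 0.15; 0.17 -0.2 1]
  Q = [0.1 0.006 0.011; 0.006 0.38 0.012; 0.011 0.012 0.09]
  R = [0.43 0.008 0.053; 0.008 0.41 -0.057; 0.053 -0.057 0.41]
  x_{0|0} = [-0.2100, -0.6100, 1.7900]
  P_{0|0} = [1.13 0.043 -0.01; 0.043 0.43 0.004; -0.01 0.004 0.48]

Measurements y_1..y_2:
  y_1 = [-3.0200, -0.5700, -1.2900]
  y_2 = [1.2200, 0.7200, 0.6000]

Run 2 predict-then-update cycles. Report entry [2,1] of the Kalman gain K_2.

K[2,1] = 0.0957

step 1: x^-=[-0.5326, -1.0469, 1.6147]  P^-=[1.0055 0.3503 -0.2479; 0.3503 0.8414 -0.1412; -0.2479 -0.1412 0.5145]  S=[1.8377 0.6980 -0.2617; 0.6980 1.3016 -0.2480; -0.2617 -0.2480 0.9356]  K=[0.6349 -0.0117 0.0173; 0.1025 0.5891 -0.0823; -0.1853 0.1278 0.5171]  nu=[-1.8770, 0.2933, -3.0235]  x^+=[-1.7801, -0.8176, 0.4365]  P^+=[0.2802 -0.0297 -0.0122; -0.0297 0.2513 -0.0066; -0.0122 -0.0066 0.1957]
step 2: x^-=[-1.7382, -1.2722, 0.7022]  P^-=[0.3223 0.0817 -0.0716; 0.0817 0.6035 -0.0411; -0.0716 -0.0411 0.2594]  S=[0.8915 0.2921 -0.0716; 0.2921 1.0265 -0.1702; -0.0716 -0.1702 0.6894]  K=[0.4071 -0.0138 -0.0092; 0.1118 0.5476 -0.0677; -0.1499 0.0957 0.3786]  nu=[3.4606, 2.0781, -0.0611]  x^+=[-0.3575, 0.2568, 0.3590]  P^+=[0.1771 -0.0190 -0.0153; -0.0190 0.2319 -0.0034; -0.0153 -0.0034 0.1437]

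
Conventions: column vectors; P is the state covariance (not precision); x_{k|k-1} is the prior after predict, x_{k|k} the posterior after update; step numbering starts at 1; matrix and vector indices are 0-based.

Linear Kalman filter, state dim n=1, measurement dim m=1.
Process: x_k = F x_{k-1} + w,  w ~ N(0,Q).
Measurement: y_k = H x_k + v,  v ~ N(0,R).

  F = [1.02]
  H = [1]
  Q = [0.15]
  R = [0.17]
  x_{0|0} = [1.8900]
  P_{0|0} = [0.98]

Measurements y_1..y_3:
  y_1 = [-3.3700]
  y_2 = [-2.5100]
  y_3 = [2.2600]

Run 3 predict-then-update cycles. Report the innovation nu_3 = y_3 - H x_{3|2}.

step 1: x^-=[1.9278]  P^-=[1.1696]  S=[1.3396]  K=[0.8731]  nu=[-5.2978]  x^+=[-2.6977]  P^+=[0.1484]
step 2: x^-=[-2.7516]  P^-=[0.3044]  S=[0.4744]  K=[0.6417]  nu=[0.2416]  x^+=[-2.5966]  P^+=[0.1091]
step 3: x^-=[-2.6485]  P^-=[0.2635]  S=[0.4335]  K=[0.6078]  nu=[4.9085]  x^+=[0.3351]  P^+=[0.1033]

innov = [4.9085]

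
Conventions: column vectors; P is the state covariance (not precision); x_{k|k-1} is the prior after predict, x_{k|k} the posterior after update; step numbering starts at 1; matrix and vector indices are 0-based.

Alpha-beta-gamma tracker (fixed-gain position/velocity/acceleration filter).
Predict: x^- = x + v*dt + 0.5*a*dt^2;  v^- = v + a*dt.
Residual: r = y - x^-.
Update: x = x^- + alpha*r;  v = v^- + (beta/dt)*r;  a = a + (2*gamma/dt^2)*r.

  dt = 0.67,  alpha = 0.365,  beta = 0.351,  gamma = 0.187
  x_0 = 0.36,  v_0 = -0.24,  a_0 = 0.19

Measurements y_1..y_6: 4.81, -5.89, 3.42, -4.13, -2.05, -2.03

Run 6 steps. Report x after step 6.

step 1: x_pred=0.2418  r=4.5682  x^+=1.9092  v^+=2.2805  a^+=3.9959
step 2: x_pred=4.3340  r=-10.2240  x^+=0.6023  v^+=-0.3984  a^+=-4.5222
step 3: x_pred=-0.6797  r=4.0997  x^+=0.8167  v^+=-1.2805  a^+=-1.1065
step 4: x_pred=-0.2896  r=-3.8404  x^+=-1.6914  v^+=-4.0338  a^+=-4.3061
step 5: x_pred=-5.3605  r=3.3105  x^+=-4.1522  v^+=-5.1846  a^+=-1.5480
step 6: x_pred=-7.9733  r=5.9433  x^+=-5.8040  v^+=-3.1082  a^+=3.4037

x_post = -5.8040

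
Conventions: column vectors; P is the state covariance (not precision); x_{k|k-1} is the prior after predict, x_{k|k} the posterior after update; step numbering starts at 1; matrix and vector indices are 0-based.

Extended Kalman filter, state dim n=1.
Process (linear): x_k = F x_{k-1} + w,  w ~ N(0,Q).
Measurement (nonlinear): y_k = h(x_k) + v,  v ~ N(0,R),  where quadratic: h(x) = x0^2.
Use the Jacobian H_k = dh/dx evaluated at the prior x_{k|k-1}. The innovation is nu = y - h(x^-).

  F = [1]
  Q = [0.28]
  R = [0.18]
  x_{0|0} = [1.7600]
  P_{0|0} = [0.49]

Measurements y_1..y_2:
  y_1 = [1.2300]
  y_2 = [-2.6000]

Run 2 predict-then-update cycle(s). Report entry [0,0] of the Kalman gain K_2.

K[0,0] = 0.3669

step 1: x^-=[1.7600]  P^-=[0.7700]  H_jac=[3.5200]  S=[9.7206]  K=[0.2788]  nu=[-1.8676]  x^+=[1.2393]  P^+=[0.0143]
step 2: x^-=[1.2393]  P^-=[0.2943]  H_jac=[2.4785]  S=[1.9876]  K=[0.3669]  nu=[-4.1358]  x^+=[-0.2783]  P^+=[0.0266]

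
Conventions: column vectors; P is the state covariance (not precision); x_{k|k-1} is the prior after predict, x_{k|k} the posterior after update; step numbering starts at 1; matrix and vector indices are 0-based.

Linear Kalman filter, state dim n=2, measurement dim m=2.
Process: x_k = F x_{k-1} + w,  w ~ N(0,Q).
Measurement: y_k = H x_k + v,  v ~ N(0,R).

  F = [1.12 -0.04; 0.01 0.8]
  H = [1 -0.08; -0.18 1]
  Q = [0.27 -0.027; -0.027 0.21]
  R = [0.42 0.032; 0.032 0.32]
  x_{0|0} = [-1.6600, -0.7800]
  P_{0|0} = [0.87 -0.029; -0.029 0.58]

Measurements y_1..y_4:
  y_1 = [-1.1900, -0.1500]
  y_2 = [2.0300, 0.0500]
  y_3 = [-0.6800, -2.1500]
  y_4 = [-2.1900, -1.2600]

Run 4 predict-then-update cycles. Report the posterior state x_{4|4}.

x_post = [-1.2381, -1.1215]

step 1: x^-=[-1.8280, -0.6406]  P^-=[1.3649 -0.0618; -0.0618 0.5808]  S=[1.7985 -0.3228; -0.3228 0.9673]  K=[0.7495 -0.0677; 0.0528 0.6296]  nu=[0.5868, 0.1616]  x^+=[-1.3992, -0.5079]  P^+=[0.3174 0.0594; 0.0594 0.2139]
step 2: x^-=[-1.5468, -0.4203]  P^-=[0.6631 0.0229; 0.0229 0.3479]  S=[1.0817 -0.0919; -0.0919 0.6811]  K=[0.6063 -0.0597; 0.0388 0.5099]  nu=[3.5431, 0.1919]  x^+=[0.5899, -0.1849]  P^+=[0.2564 0.0464; 0.0464 0.1728]
step 3: x^-=[0.6681, -0.1420]  P^-=[0.5878 0.0119; 0.0119 0.3213]  S=[1.0079 -0.0874; -0.0874 0.6561]  K=[0.5765 -0.0663; 0.0289 0.4904]  nu=[-1.3595, -1.8877]  x^+=[0.0095, -1.1069]  P^+=[0.2433 0.0410; 0.0410 0.1652]
step 4: x^-=[0.0549, -0.8854]  P^-=[0.5718 0.0072; 0.0072 0.3164]  S=[0.9926 -0.0889; -0.0889 0.6524]  K=[0.5692 -0.0691; 0.0253 0.4865]  nu=[-2.3158, -0.3647]  x^+=[-1.2381, -1.1215]  P^+=[0.2400 0.0393; 0.0393 0.1636]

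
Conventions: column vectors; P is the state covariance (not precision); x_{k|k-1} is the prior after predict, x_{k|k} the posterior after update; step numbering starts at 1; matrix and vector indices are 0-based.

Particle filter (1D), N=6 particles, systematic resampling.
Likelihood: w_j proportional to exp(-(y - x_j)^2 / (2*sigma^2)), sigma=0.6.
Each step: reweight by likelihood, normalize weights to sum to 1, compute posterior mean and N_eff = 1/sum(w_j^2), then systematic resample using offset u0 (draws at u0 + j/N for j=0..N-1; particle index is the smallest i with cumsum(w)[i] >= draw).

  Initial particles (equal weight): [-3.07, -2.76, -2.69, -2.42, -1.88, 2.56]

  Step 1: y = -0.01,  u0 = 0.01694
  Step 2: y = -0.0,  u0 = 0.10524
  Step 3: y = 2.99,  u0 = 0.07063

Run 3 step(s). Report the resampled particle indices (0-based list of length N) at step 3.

step 1: w=[0.0003, 0.0033, 0.0056, 0.0379, 0.9403, 0.0125]  mean=-1.8526  Neff=1.1289  idx=[3, 4, 4, 4, 4, 4]
step 2: w=[0.0079, 0.1984, 0.1984, 0.1984, 0.1984, 0.1984]  mean=-1.8843  Neff=5.0782  idx=[1, 2, 3, 4, 4, 5]
step 3: w=[0.1667, 0.1667, 0.1667, 0.1667, 0.1667, 0.1667]  mean=-1.8800  Neff=6.0000  idx=[0, 1, 2, 3, 4, 5]

resampled_idx = [0, 1, 2, 3, 4, 5]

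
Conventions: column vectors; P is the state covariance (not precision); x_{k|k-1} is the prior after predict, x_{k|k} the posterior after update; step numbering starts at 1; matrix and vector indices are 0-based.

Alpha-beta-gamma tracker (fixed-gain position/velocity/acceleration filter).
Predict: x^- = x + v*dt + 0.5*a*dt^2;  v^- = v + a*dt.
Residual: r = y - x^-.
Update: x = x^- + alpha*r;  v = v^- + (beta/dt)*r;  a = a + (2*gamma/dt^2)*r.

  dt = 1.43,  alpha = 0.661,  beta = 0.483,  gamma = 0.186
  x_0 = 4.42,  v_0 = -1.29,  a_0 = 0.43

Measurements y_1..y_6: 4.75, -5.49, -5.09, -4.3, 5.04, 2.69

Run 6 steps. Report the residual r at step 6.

step 1: x_pred=3.0150  r=1.7350  x^+=4.1618  v^+=-0.0891  a^+=0.7456
step 2: x_pred=4.7968  r=-10.2868  x^+=-2.0028  v^+=-2.4973  a^+=-1.1257
step 3: x_pred=-6.7249  r=1.6349  x^+=-5.6442  v^+=-3.5549  a^+=-0.8283
step 4: x_pred=-11.5746  r=7.2746  x^+=-6.7661  v^+=-2.2822  a^+=0.4951
step 5: x_pred=-9.5235  r=14.5635  x^+=0.1030  v^+=3.3447  a^+=3.1444
step 6: x_pred=8.1009  r=-5.4109  x^+=4.5243  v^+=6.0136  a^+=2.1601

resid = -5.4109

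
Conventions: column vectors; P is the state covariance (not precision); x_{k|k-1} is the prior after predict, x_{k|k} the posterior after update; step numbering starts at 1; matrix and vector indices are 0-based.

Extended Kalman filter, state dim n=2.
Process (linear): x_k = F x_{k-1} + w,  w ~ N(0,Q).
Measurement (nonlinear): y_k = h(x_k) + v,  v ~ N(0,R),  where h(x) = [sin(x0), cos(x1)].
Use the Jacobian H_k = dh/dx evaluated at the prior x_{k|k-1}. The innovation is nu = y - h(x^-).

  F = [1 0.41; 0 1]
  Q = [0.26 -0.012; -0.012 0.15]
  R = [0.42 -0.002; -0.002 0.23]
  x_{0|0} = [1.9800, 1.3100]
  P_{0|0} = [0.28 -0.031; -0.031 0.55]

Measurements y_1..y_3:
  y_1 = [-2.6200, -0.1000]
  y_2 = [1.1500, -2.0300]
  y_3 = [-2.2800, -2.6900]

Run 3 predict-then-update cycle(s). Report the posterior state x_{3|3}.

x_post = [5.9790, 3.2442]

step 1: x^-=[2.5171, 1.3100]  P^-=[0.6070 0.1825; 0.1825 0.7000]  H_jac=[-0.8113 0.0000; 0.0000 -0.9662]  S=[0.8195 0.1410; 0.1410 0.8835]  K=[-0.5826 -0.1066; -0.0503 -0.7575]  nu=[-3.2047, -0.3579]  x^+=[4.4222, 1.7422]  P^+=[0.3013 0.0242; 0.0242 0.1802]
step 2: x^-=[5.1365, 1.7422]  P^-=[0.6115 0.0861; 0.0861 0.3302]  H_jac=[0.4115 0.0000; 0.0000 -0.9853]  S=[0.5236 -0.0369; -0.0369 0.5506]  K=[0.4720 -0.1224; 0.0261 -0.5892]  nu=[2.0614, -1.8594]  x^+=[6.3370, 2.8916]  P^+=[0.4823 0.0295; 0.0295 0.1376]
step 3: x^-=[7.5226, 2.8916]  P^-=[0.7896 0.0739; 0.0739 0.2876]  H_jac=[0.3253 0.0000; 0.0000 -0.2474]  S=[0.5036 -0.0079; -0.0079 0.2476]  K=[0.5092 -0.0575; 0.0432 -0.2859]  nu=[-3.2256, -1.7211]  x^+=[5.9790, 3.2442]  P^+=[0.6578 0.0576; 0.0576 0.2662]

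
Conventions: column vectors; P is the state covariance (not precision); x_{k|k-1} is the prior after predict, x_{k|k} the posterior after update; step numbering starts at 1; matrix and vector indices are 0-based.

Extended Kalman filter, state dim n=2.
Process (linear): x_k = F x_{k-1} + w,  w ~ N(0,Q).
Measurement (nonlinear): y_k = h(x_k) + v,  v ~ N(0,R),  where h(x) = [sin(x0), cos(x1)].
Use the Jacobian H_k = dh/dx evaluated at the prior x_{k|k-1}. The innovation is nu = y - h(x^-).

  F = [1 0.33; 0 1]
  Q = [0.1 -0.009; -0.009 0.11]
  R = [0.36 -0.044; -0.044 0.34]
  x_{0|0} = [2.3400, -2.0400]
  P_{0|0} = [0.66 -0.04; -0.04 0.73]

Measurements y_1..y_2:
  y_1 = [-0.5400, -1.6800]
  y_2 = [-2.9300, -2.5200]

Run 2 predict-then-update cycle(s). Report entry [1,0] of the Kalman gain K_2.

step 1: x^-=[1.6668, -2.0400]  P^-=[0.8131 0.1919; 0.1919 0.8400]  H_jac=[-0.0959 0.0000; 0.0000 0.8919]  S=[0.3675 -0.0604; -0.0604 1.0083]  K=[-0.1860 0.1586; 0.0728 0.7475]  nu=[-1.5354, -1.2278]  x^+=[1.7577, -3.0695]  P^+=[0.7714 0.0696; 0.0696 0.2813]
step 2: x^-=[0.7447, -3.0695]  P^-=[0.9480 0.1535; 0.1535 0.3913]  H_jac=[0.7353 0.0000; 0.0000 0.0720]  S=[0.8725 -0.0359; -0.0359 0.3420]  K=[0.8037 0.1166; 0.1333 0.0964]  nu=[-3.6078, -1.5226]  x^+=[-2.3324, -3.6972]  P^+=[0.3865 0.0595; 0.0595 0.3736]

K[1,0] = 0.1333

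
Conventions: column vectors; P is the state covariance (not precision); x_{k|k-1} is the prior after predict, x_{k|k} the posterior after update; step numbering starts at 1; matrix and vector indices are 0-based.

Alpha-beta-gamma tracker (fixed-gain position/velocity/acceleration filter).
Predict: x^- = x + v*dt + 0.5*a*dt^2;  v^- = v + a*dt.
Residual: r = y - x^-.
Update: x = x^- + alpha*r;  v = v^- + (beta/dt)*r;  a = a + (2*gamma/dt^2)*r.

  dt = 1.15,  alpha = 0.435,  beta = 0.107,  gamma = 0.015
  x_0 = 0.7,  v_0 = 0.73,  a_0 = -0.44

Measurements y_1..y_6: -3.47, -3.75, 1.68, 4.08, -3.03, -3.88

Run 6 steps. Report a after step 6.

step 1: x_pred=1.2485  r=-4.7186  x^+=-0.8040  v^+=-0.2150  a^+=-0.5470
step 2: x_pred=-1.4130  r=-2.3370  x^+=-2.4296  v^+=-1.0616  a^+=-0.6000
step 3: x_pred=-4.0472  r=5.7272  x^+=-1.5559  v^+=-1.2187  a^+=-0.4701
step 4: x_pred=-3.2683  r=7.3483  x^+=-0.0718  v^+=-1.0757  a^+=-0.3034
step 5: x_pred=-1.5095  r=-1.5205  x^+=-2.1709  v^+=-1.5661  a^+=-0.3379
step 6: x_pred=-4.1954  r=0.3154  x^+=-4.0582  v^+=-1.9254  a^+=-0.3308

a_post = -0.3308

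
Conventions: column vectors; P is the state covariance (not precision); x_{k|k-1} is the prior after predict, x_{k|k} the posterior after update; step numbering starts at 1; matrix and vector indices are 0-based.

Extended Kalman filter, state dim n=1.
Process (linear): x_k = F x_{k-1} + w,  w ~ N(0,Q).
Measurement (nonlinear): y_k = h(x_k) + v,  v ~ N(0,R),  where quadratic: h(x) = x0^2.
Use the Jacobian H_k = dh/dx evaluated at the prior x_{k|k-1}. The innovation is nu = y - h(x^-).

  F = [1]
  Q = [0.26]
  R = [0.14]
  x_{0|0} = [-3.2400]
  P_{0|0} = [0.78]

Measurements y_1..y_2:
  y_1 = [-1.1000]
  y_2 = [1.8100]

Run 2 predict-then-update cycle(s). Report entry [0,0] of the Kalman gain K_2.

K[0,0] = -0.3232

step 1: x^-=[-3.2400]  P^-=[1.0400]  H_jac=[-6.4800]  S=[43.8100]  K=[-0.1538]  nu=[-11.5976]  x^+=[-1.4560]  P^+=[0.0033]
step 2: x^-=[-1.4560]  P^-=[0.2633]  H_jac=[-2.9119]  S=[2.3728]  K=[-0.3232]  nu=[-0.3098]  x^+=[-1.3558]  P^+=[0.0155]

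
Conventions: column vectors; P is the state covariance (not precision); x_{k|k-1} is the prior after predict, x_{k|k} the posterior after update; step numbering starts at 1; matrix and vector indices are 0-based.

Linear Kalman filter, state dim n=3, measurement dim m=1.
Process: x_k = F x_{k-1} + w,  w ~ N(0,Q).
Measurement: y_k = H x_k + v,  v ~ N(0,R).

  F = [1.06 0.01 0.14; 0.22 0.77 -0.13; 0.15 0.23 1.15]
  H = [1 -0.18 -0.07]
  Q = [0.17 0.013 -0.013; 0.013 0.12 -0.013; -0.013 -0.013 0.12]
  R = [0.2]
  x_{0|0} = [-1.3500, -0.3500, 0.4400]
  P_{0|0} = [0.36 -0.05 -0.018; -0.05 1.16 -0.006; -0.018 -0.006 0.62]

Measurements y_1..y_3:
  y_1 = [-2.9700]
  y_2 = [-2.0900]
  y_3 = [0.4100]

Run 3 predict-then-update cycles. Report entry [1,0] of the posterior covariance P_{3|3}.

step 1: x^-=[-1.3729, -0.6237, 0.2230]  P^-=[0.5803 0.0550 0.1119; 0.0550 0.8210 0.0940; 0.1119 0.0940 0.9966]  S=[0.7787]  K=[0.7225; -0.1276; 0.0324]  nu=[-1.6938]  x^+=[-2.5966, -0.4075, 0.1682]  P^+=[0.1739 0.1268 0.0937; 0.1268 0.8083 0.0972; 0.0937 0.0972 0.9958]
step 2: x^-=[-2.7329, -0.9069, -0.2898]  P^-=[0.4157 0.1457 0.3283; 0.1457 0.6426 0.1131; 0.3283 0.1131 1.5761]  S=[0.5487]  K=[0.6680; 0.0403; 0.3602]  nu=[0.4594]  x^+=[-2.4261, -0.8884, -0.1243]  P^+=[0.1709 0.1309 0.1963; 0.1309 0.6417 0.1051; 0.1963 0.1051 1.5049]
step 3: x^-=[-2.5979, -1.2016, -0.7112]  P^-=[0.4529 0.1278 0.5381; 0.1278 0.5463 0.0388; 0.5381 0.0388 2.2803]  S=[0.5615]  K=[0.6987; 0.0476; 0.6616]  nu=[2.7418]  x^+=[-0.6823, -1.0712, 1.1027]  P^+=[0.1789 0.1091 0.2786; 0.1091 0.5450 0.0212; 0.2786 0.0212 2.0346]

P_post[1,0] = 0.1091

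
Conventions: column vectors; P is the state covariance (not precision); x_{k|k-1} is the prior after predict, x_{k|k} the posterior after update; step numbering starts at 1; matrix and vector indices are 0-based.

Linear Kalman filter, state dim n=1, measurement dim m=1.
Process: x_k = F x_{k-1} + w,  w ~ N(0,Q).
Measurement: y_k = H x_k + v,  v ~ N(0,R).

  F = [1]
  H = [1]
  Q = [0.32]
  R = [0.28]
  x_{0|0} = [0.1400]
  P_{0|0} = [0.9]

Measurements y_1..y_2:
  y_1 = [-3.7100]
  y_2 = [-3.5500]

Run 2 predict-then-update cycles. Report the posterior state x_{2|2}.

step 1: x^-=[0.1400]  P^-=[1.2200]  S=[1.5000]  K=[0.8133]  nu=[-3.8500]  x^+=[-2.9913]  P^+=[0.2277]
step 2: x^-=[-2.9913]  P^-=[0.5477]  S=[0.8277]  K=[0.6617]  nu=[-0.5587]  x^+=[-3.3610]  P^+=[0.1853]

x_post = [-3.3610]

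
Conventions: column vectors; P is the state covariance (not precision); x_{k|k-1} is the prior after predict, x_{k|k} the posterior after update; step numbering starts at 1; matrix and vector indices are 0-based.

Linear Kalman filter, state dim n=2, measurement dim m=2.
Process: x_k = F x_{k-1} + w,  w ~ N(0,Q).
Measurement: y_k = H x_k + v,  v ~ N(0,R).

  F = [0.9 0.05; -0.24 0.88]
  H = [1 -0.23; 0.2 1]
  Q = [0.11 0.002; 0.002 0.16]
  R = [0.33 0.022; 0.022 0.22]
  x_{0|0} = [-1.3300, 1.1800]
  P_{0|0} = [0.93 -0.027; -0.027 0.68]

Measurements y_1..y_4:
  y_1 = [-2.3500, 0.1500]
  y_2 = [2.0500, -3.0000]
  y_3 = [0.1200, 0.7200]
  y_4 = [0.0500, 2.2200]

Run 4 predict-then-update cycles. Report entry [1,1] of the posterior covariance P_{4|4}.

P_post[1,1] = 0.1142

step 1: x^-=[-1.1380, 1.3576]  P^-=[0.8626 -0.1900; -0.1900 0.7516]  S=[1.3197 -0.1596; -0.1596 0.9301]  K=[0.6989 0.1011; -0.1860 0.7353]  nu=[-0.8998, -0.9800]  x^+=[-1.8660, 0.8044]  P^+=[0.2309 -0.0086; -0.0086 0.1594]
step 2: x^-=[-1.6392, 1.1557]  P^-=[0.2967 -0.0475; -0.0475 0.3003]  S=[0.6644 -0.0331; -0.0331 0.5132]  K=[0.4656 0.0530; -0.1478 0.5572]  nu=[3.9550, -3.8279]  x^+=[-0.0007, -1.5615]  P^+=[0.1528 -0.0087; -0.0087 0.1211]
step 3: x^-=[-0.0787, -1.3740]  P^-=[0.2333 -0.0324; -0.0324 0.2662]  S=[0.5923 -0.0235; -0.0235 0.4826]  K=[0.4085 0.0494; -0.1370 0.5315]  nu=[-0.1173, 2.1097]  x^+=[-0.0224, -0.2365]  P^+=[0.1343 -0.0070; -0.0070 0.1153]
step 4: x^-=[-0.0320, -0.2027]  P^-=[0.2184 -0.0274; -0.0274 0.2600]  S=[0.5748 -0.0202; -0.0202 0.4778]  K=[0.3928 0.0507; -0.1331 0.5271]  nu=[0.0354, 2.4292]  x^+=[0.1052, 1.0729]  P^+=[0.1293 -0.0061; -0.0061 0.1142]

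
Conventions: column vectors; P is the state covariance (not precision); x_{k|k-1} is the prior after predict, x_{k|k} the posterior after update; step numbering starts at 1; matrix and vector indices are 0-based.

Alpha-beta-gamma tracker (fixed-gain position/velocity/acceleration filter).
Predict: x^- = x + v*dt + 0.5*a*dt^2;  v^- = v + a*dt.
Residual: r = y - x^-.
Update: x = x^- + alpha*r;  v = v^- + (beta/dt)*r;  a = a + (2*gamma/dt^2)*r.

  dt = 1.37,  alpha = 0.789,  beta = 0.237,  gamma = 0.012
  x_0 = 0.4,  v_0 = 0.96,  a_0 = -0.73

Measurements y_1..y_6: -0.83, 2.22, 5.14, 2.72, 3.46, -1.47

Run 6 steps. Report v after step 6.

step 1: x_pred=1.0301  r=-1.8601  x^+=-0.4375  v^+=-0.3619  a^+=-0.7538
step 2: x_pred=-1.6407  r=3.8607  x^+=1.4054  v^+=-0.7267  a^+=-0.7044
step 3: x_pred=-0.2513  r=5.3913  x^+=4.0024  v^+=-0.7591  a^+=-0.6355
step 4: x_pred=2.3661  r=0.3539  x^+=2.6453  v^+=-1.5685  a^+=-0.6310
step 5: x_pred=-0.0956  r=3.5556  x^+=2.7098  v^+=-1.8178  a^+=-0.5855
step 6: x_pred=-0.3301  r=-1.1399  x^+=-1.2295  v^+=-2.8171  a^+=-0.6001

v_post = -2.8171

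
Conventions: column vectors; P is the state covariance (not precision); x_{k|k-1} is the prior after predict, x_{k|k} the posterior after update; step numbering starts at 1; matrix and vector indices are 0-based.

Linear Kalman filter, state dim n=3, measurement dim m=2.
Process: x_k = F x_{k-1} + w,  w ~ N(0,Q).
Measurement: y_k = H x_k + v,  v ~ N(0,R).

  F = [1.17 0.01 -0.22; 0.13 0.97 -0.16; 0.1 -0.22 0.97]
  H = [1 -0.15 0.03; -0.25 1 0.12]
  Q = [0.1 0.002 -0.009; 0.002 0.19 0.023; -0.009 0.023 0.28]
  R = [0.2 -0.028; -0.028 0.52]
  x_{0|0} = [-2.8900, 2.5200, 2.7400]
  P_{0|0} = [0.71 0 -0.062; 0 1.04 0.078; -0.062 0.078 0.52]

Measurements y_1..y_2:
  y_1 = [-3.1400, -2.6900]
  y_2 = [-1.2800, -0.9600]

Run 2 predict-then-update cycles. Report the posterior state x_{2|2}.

x_post = [-2.6372, -2.0021, 1.2088]

step 1: x^-=[-3.9589, 1.6303, 1.8144]  P^-=[1.1288 0.1350 -0.1037; 0.1350 1.1722 -0.2011; -0.1037 -0.2011 0.7814]  S=[1.3109 -0.3572; -0.3572 1.6645]  K=[0.8678 0.0903; 0.1558 0.7029; -0.0547 -0.0607]  nu=[1.0090, -5.5278]  x^+=[-3.5827, -2.0981, 2.0945]  P^+=[0.1839 0.0750 -0.0529; 0.0750 0.3962 -0.1361; -0.0529 -0.1361 0.7737]
step 2: x^-=[-4.6735, -2.8360, 2.1350]  P^-=[0.4188 0.1869 -0.2394; 0.1869 0.6491 -0.3128; -0.2394 -0.3128 1.0735]  S=[0.5667 -0.0630; -0.0630 1.0566]  K=[0.6870 0.0916; 0.2022 0.5466; -0.2979 -0.1352]  nu=[2.9040, 0.4514]  x^+=[-2.6372, -2.0021, 1.2088]  P^+=[0.1504 0.0801 -0.1179; 0.0801 0.3241 -0.2125; -0.1179 -0.2125 1.0090]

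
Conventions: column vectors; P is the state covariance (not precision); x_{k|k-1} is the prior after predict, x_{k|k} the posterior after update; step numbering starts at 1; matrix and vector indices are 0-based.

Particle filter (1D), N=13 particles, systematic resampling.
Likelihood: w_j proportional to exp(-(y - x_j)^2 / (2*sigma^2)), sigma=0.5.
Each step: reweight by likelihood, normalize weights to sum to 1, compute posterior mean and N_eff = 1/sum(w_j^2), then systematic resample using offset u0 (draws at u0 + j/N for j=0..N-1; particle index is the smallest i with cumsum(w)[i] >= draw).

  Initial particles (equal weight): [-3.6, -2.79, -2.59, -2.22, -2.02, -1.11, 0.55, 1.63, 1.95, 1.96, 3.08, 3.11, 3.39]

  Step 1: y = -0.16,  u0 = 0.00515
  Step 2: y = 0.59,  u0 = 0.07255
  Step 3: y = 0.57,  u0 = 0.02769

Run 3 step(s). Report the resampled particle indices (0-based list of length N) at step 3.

resampled_idx = [0, 1, 2, 3, 4, 5, 6, 7, 8, 9, 10, 11, 12]

step 1: w=[0.0000, 0.0000, 0.0000, 0.0004, 0.0019, 0.3089, 0.6853, 0.0031, 0.0003, 0.0002, 0.0000, 0.0000, 0.0000]  mean=0.0354  Neff=1.7699  idx=[5, 5, 5, 5, 6, 6, 6, 6, 6, 6, 6, 6, 6]
step 2: w=[0.0003, 0.0003, 0.0003, 0.0003, 0.1110, 0.1110, 0.1110, 0.1110, 0.1110, 0.1110, 0.1110, 0.1110, 0.1110]  mean=0.5477  Neff=9.0248  idx=[4, 5, 6, 6, 7, 8, 8, 9, 10, 10, 11, 12, 12]
step 3: w=[0.0769, 0.0769, 0.0769, 0.0769, 0.0769, 0.0769, 0.0769, 0.0769, 0.0769, 0.0769, 0.0769, 0.0769, 0.0769]  mean=0.5500  Neff=13.0000  idx=[0, 1, 2, 3, 4, 5, 6, 7, 8, 9, 10, 11, 12]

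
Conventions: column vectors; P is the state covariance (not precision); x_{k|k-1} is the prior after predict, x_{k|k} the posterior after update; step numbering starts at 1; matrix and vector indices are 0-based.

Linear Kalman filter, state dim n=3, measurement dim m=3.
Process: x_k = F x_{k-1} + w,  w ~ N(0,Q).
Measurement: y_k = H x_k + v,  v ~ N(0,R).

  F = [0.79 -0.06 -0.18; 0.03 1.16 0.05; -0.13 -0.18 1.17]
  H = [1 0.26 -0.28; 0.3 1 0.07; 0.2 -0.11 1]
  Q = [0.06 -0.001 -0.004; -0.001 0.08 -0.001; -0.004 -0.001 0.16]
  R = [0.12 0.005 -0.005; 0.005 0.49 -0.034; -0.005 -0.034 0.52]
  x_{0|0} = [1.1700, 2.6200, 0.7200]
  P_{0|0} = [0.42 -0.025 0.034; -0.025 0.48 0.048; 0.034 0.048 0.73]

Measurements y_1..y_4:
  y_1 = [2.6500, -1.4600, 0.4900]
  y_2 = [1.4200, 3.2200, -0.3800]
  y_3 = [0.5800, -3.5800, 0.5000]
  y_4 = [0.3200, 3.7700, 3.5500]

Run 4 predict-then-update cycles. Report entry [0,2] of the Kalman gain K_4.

K[0,2] = 0.0567

step 1: x^-=[0.6375, 3.1103, 0.2187]  P^-=[0.3412 -0.0629 -0.1619; -0.0629 0.7320 0.0094; -0.1619 0.0094 1.1502]  S=[0.6575 0.2071 -0.4262; 0.2071 1.2152 -0.0655; -0.4262 -0.0655 1.6286]  K=[0.6658 -0.0840 0.1176; -0.0163 0.5885 -0.0320; -0.3929 0.1327 0.5882]  nu=[1.2651, -4.7769, 0.4859]  x^+=[1.9381, 0.2630, -0.6265]  P^+=[0.1073 -0.0762 0.0308; -0.0762 0.3113 0.0129; 0.0308 0.0129 0.2986]
step 2: x^-=[1.6281, 0.3319, -1.0323]  P^-=[0.1365 -0.0942 -0.0356; -0.0942 0.4960 -0.0187; -0.0356 -0.0187 0.5623]  S=[0.3078 0.0678 -0.1829; 0.0678 0.9405 -0.0865; -0.1829 -0.0865 1.0878]  K=[0.4580 -0.0856 0.0721; -0.0060 0.4922 -0.0466; -0.3916 0.0804 0.4528]  nu=[-0.5834, 2.4720, 0.3632]  x^+=[1.1754, 1.5350, -0.4405]  P^+=[0.0757 -0.0659 0.0157; -0.0659 0.2624 0.0011; 0.0157 0.0011 0.2317]
step 3: x^-=[0.9158, 1.7938, -0.9445]  P^-=[0.1175 -0.0796 -0.0340; -0.0796 0.4293 -0.0303; -0.0340 -0.0303 0.4786]  S=[0.2861 0.0651 -0.1641; 0.0651 0.8789 -0.0947; -0.1641 -0.0947 1.0050]  K=[0.4239 -0.0781 0.0601; 0.0108 0.4529 -0.0485; -0.3917 0.0658 0.4150]  nu=[-1.0667, -5.5825, 1.4587]  x^+=[0.9871, -0.8168, -0.2888]  P^+=[0.0689 -0.0596 0.0114; -0.0596 0.2417 -0.0022; 0.0114 -0.0022 0.2130]
step 4: x^-=[0.8808, -0.9324, -0.3192]  P^-=[0.1131 -0.0718 -0.0344; -0.0718 0.4014 -0.0325; -0.0344 -0.0325 0.4552]  S=[0.2826 0.0660 -0.1591; 0.0660 0.8548 -0.0946; -0.1591 -0.0946 0.9811]  K=[0.4172 -0.0731 0.0567; 0.0190 0.4350 -0.0478; -0.3900 0.0619 0.4033]  nu=[-0.4077, 4.4605, 3.5904]  x^+=[0.5883, 0.8287, 1.5639]  P^+=[0.0670 -0.0564 0.0103; -0.0564 0.2320 -0.0029; 0.0103 -0.0029 0.2072]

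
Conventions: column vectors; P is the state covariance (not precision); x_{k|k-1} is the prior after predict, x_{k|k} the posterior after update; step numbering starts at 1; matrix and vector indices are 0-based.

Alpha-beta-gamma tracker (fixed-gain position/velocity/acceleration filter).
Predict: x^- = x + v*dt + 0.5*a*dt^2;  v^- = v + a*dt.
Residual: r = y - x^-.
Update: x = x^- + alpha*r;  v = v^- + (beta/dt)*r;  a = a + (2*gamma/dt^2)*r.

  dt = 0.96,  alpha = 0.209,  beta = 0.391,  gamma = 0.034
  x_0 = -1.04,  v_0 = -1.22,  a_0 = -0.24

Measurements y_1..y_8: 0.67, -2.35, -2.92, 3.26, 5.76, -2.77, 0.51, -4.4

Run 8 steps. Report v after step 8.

step 1: x_pred=-2.3218  r=2.9918  x^+=-1.6965  v^+=-0.2319  a^+=-0.0193
step 2: x_pred=-1.9280  r=-0.4220  x^+=-2.0162  v^+=-0.4222  a^+=-0.0504
step 3: x_pred=-2.4447  r=-0.4753  x^+=-2.5441  v^+=-0.6642  a^+=-0.0855
step 4: x_pred=-3.2211  r=6.4811  x^+=-1.8665  v^+=1.8935  a^+=0.3927
step 5: x_pred=0.1322  r=5.6278  x^+=1.3084  v^+=4.5627  a^+=0.8080
step 6: x_pred=6.0609  r=-8.8309  x^+=4.2152  v^+=1.7416  a^+=0.1564
step 7: x_pred=5.9592  r=-5.4492  x^+=4.8203  v^+=-0.3277  a^+=-0.2457
step 8: x_pred=4.3926  r=-8.7926  x^+=2.5549  v^+=-4.1447  a^+=-0.8944

v_post = -4.1447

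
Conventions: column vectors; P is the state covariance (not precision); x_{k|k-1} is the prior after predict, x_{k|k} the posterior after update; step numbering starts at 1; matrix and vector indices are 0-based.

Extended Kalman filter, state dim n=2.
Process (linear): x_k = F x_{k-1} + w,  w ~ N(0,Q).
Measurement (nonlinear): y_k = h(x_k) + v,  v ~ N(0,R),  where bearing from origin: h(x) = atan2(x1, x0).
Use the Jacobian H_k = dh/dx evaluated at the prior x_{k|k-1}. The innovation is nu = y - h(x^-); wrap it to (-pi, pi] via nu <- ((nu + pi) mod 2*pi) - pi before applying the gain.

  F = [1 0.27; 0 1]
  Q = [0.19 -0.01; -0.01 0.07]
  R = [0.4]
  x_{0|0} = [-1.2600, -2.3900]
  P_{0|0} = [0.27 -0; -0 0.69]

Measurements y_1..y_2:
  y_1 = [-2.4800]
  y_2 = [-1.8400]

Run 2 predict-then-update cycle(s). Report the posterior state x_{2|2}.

step 1: x^-=[-1.9053, -2.3900]  P^-=[0.5103 0.1763; 0.1763 0.7600]  H_jac=[0.2558 -0.2039]  S=[0.4466]  K=[0.2118; -0.2461]  nu=[-0.2362]  x^+=[-1.9553, -2.3319]  P^+=[0.4903 0.1996; 0.1996 0.7330]
step 2: x^-=[-2.5849, -2.3319]  P^-=[0.8415 0.3875; 0.3875 0.8030]  H_jac=[0.1924 -0.2133]  S=[0.4359]  K=[0.1818; -0.2219]  nu=[0.5676]  x^+=[-2.4817, -2.4578]  P^+=[0.8271 0.4051; 0.4051 0.7815]

x_post = [-2.4817, -2.4578]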